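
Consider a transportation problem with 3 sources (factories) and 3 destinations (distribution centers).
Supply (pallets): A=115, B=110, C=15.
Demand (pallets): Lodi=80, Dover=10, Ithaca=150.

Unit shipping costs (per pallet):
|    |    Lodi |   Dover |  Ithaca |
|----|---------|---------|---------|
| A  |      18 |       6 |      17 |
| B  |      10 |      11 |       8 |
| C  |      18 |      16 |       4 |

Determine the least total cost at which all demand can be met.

One minimum-cost allocation:
  A to Lodi: 80 × 18 = 1440
  A to Dover: 10 × 6 = 60
  A to Ithaca: 25 × 17 = 425
  B to Ithaca: 110 × 8 = 880
  C to Ithaca: 15 × 4 = 60
Total = 1440 + 60 + 425 + 880 + 60 = 2865.

2865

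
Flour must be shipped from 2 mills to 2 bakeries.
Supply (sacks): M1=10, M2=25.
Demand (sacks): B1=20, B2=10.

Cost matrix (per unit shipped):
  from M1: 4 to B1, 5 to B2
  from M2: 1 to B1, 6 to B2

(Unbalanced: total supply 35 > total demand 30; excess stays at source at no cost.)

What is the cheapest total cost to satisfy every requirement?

Optimal allocation:
  M1→B2: 10 × 5 = 50
  M2→B1: 20 × 1 = 20
Total = 50 + 20 = 70.

70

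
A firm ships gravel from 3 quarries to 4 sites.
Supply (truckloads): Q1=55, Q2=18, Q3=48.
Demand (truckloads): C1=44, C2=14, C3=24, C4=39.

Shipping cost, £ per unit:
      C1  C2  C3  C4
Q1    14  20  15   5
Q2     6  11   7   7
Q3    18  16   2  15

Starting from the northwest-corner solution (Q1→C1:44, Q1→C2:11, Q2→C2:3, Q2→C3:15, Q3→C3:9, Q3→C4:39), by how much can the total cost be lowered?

Current plan cost = 44·14 + 11·20 + 3·11 + 15·7 + 9·2 + 39·15 = £1577.
Optimal plan:
  Q1→C1: 16 × £14 = £224
  Q1→C4: 39 × £5 = £195
  Q2→C1: 18 × £6 = £108
  Q3→C1: 10 × £18 = £180
  Q3→C2: 14 × £16 = £224
  Q3→C3: 24 × £2 = £48
Optimal cost = £979.
Saving = 1577 − 979 = £598.

598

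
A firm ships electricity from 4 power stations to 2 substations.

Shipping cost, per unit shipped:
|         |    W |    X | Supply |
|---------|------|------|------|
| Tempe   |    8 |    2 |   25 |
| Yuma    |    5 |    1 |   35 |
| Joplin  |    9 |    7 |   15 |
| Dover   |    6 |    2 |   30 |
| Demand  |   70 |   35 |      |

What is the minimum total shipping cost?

500

Optimal allocation:
  Tempe->X: 25 × 2 = 50
  Yuma->W: 35 × 5 = 175
  Joplin->W: 15 × 9 = 135
  Dover->W: 20 × 6 = 120
  Dover->X: 10 × 2 = 20
Total = 50 + 175 + 135 + 120 + 20 = 500.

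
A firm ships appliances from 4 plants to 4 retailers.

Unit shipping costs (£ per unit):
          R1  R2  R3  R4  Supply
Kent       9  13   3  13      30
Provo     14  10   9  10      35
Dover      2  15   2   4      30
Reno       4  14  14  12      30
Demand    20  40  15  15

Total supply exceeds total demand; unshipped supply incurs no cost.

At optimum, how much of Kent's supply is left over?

An optimal plan:
  Kent–R2: 5 × £13 = £65
  Kent–R3: 15 × £3 = £45
  Provo–R2: 35 × £10 = £350
  Dover–R1: 15 × £2 = £30
  Dover–R4: 15 × £4 = £60
  Reno–R1: 5 × £4 = £20
Total cost = £570.
Kent ships 20 of its 30, leaving 10.

10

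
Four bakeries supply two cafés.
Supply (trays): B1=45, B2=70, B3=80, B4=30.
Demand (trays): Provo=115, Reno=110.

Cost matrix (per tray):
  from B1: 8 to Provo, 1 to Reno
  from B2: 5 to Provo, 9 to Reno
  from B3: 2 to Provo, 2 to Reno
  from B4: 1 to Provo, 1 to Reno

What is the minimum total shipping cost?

Optimal allocation:
  B1->Reno: 45 × 1 = 45
  B2->Provo: 70 × 5 = 350
  B3->Provo: 45 × 2 = 90
  B3->Reno: 35 × 2 = 70
  B4->Reno: 30 × 1 = 30
Total = 45 + 350 + 90 + 70 + 30 = 585.
(Supply check: B1 ships 45; B2 ships 70; B3 ships 80; B4 ships 30.)

585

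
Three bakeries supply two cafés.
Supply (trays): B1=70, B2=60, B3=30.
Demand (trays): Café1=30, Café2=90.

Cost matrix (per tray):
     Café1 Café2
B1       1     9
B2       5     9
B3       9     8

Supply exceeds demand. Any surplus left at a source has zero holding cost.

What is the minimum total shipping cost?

One minimum-cost allocation:
  B1->Café1: 30 × 1 = 30
  B1->Café2: 40 × 9 = 360
  B2->Café2: 20 × 9 = 180
  B3->Café2: 30 × 8 = 240
Total = 30 + 360 + 180 + 240 = 810.

810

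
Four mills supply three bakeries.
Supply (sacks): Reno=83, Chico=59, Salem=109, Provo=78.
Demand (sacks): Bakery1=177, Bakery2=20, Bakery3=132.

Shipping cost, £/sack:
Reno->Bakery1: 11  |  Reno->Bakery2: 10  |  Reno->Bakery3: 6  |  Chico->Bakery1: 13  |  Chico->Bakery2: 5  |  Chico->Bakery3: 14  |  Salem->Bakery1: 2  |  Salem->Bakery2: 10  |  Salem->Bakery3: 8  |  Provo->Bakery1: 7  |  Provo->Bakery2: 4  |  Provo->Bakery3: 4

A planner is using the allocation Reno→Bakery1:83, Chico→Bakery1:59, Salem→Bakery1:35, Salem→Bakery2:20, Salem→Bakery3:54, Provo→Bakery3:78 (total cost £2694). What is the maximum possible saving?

972

Current plan cost = 83·11 + 59·13 + 35·2 + 20·10 + 54·8 + 78·4 = £2694.
Optimal plan:
  Reno→Bakery3: 83 sacks
  Chico→Bakery1: 39 sacks
  Chico→Bakery2: 20 sacks
  Salem→Bakery1: 109 sacks
  Provo→Bakery1: 29 sacks
  Provo→Bakery3: 49 sacks
Optimal cost = £1722.
Saving = 2694 − 1722 = £972.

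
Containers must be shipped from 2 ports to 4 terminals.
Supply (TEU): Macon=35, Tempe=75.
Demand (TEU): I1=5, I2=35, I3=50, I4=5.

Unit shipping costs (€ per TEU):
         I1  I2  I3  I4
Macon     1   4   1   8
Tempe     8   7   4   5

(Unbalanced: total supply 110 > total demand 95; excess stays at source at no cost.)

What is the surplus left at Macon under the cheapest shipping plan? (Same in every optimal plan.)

Minimum-cost shipments:
  Macon–I1: 5 × €1 = €5
  Macon–I3: 30 × €1 = €30
  Tempe–I2: 35 × €7 = €245
  Tempe–I3: 20 × €4 = €80
  Tempe–I4: 5 × €5 = €25
Total cost = €385.
Macon ships 35 of its 35, leaving 0.

0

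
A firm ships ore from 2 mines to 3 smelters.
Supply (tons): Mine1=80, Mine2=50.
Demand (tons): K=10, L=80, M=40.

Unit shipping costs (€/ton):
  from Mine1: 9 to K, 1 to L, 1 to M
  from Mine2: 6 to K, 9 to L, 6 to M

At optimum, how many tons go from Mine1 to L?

The minimum-cost plan:
  Mine1->L: 80 × €1 = €80
  Mine2->K: 10 × €6 = €60
  Mine2->M: 40 × €6 = €240
Total cost = €380.
So Mine1→L carries 80 tons.

80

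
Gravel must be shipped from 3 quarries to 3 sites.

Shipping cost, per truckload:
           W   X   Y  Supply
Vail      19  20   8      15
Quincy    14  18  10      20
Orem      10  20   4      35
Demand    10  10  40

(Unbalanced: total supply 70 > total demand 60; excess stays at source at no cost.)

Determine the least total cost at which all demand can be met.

500

A cheapest plan:
  Vail→Y: 5 × 8 = 40
  Quincy→W: 10 × 14 = 140
  Quincy→X: 10 × 18 = 180
  Orem→Y: 35 × 4 = 140
Total = 40 + 140 + 180 + 140 = 500.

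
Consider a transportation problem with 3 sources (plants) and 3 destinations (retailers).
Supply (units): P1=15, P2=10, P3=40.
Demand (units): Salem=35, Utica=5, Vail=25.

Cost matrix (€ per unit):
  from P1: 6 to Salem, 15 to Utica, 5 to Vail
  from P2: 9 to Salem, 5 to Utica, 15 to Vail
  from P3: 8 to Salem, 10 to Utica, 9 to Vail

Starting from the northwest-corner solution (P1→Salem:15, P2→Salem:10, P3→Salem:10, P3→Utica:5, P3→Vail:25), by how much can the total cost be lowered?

Current plan cost = 15·6 + 10·9 + 10·8 + 5·10 + 25·9 = €535.
Optimal plan:
  P1→Vail: 15 × €5 = €75
  P2→Salem: 5 × €9 = €45
  P2→Utica: 5 × €5 = €25
  P3→Salem: 30 × €8 = €240
  P3→Vail: 10 × €9 = €90
Optimal cost = €475.
Saving = 535 − 475 = €60.

60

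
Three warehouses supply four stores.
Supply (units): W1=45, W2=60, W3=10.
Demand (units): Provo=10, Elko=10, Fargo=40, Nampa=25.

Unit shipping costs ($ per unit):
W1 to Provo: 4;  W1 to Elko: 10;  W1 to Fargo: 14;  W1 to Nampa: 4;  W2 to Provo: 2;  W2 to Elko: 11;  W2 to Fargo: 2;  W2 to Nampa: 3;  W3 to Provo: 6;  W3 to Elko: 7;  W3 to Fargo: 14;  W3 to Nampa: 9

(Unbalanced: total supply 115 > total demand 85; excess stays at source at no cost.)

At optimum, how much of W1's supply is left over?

30

Minimum-cost shipments:
  W1->Nampa: 15 × $4 = $60
  W2->Provo: 10 × $2 = $20
  W2->Fargo: 40 × $2 = $80
  W2->Nampa: 10 × $3 = $30
  W3->Elko: 10 × $7 = $70
Total cost = $260.
W1 ships 15 of its 45, leaving 30.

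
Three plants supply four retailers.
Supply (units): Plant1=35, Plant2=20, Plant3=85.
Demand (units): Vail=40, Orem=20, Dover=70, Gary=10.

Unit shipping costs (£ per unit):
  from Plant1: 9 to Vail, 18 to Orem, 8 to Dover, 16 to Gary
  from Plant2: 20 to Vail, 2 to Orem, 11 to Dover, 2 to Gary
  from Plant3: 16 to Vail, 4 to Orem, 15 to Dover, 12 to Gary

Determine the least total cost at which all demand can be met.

1505

A cheapest plan:
  Plant1→Dover: 35 × £8 = £280
  Plant2→Dover: 10 × £11 = £110
  Plant2→Gary: 10 × £2 = £20
  Plant3→Vail: 40 × £16 = £640
  Plant3→Orem: 20 × £4 = £80
  Plant3→Dover: 25 × £15 = £375
Total = 280 + 110 + 20 + 640 + 80 + 375 = £1505.
(Supply check: Plant1 ships 35; Plant2 ships 20; Plant3 ships 85.)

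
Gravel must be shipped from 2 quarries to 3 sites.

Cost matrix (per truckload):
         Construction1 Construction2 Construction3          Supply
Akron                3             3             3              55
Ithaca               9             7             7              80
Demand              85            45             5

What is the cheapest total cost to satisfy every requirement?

785

A cheapest plan:
  Akron→Construction1: 55 × 3 = 165
  Ithaca→Construction1: 30 × 9 = 270
  Ithaca→Construction2: 45 × 7 = 315
  Ithaca→Construction3: 5 × 7 = 35
Total = 165 + 270 + 315 + 35 = 785.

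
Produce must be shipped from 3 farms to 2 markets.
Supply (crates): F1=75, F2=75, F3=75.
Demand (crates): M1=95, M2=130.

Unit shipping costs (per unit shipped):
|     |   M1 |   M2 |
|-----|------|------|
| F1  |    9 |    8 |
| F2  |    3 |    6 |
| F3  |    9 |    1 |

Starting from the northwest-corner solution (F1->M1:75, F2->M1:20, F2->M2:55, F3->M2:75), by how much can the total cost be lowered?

220

Current plan cost = 75·9 + 20·3 + 55·6 + 75·1 = 1140.
Optimal plan:
  F1→M1: 20 crates
  F1→M2: 55 crates
  F2→M1: 75 crates
  F3→M2: 75 crates
Optimal cost = 920.
Saving = 1140 − 920 = 220.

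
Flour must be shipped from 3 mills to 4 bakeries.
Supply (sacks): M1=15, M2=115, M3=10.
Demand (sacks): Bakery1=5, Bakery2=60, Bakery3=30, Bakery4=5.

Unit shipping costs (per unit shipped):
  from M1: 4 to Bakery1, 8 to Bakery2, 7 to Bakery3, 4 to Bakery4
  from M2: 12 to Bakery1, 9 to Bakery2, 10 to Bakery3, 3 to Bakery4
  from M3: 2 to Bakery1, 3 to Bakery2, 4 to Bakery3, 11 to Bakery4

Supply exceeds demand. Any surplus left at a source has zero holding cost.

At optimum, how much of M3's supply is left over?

0

An optimal plan:
  M1–Bakery1: 5 × 4 = 20
  M1–Bakery3: 10 × 7 = 70
  M2–Bakery2: 60 × 9 = 540
  M2–Bakery3: 10 × 10 = 100
  M2–Bakery4: 5 × 3 = 15
  M3–Bakery3: 10 × 4 = 40
Total cost = 785.
M3 ships 10 of its 10, leaving 0.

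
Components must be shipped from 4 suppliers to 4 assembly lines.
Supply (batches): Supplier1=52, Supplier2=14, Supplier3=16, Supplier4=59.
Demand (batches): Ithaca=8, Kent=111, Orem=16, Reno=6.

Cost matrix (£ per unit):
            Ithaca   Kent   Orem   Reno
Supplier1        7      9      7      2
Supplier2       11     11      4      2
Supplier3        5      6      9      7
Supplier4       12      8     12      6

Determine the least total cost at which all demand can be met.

1030

Optimal allocation:
  Supplier1->Ithaca: 8 × £7 = £56
  Supplier1->Kent: 36 × £9 = £324
  Supplier1->Orem: 2 × £7 = £14
  Supplier1->Reno: 6 × £2 = £12
  Supplier2->Orem: 14 × £4 = £56
  Supplier3->Kent: 16 × £6 = £96
  Supplier4->Kent: 59 × £8 = £472
Total = 56 + 324 + 14 + 12 + 56 + 96 + 472 = £1030.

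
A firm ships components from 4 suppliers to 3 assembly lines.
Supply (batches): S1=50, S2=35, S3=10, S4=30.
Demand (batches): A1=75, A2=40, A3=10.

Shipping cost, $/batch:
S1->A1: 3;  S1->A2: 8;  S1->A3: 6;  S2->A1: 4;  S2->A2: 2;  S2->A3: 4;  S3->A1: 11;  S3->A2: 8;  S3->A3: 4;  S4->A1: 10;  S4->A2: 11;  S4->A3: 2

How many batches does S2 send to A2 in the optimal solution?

Optimal shipments:
  S1->A1: 50 × $3 = $150
  S2->A1: 5 × $4 = $20
  S2->A2: 30 × $2 = $60
  S3->A2: 10 × $8 = $80
  S4->A1: 20 × $10 = $200
  S4->A3: 10 × $2 = $20
Total cost = $530.
So S2→A2 carries 30 batches.

30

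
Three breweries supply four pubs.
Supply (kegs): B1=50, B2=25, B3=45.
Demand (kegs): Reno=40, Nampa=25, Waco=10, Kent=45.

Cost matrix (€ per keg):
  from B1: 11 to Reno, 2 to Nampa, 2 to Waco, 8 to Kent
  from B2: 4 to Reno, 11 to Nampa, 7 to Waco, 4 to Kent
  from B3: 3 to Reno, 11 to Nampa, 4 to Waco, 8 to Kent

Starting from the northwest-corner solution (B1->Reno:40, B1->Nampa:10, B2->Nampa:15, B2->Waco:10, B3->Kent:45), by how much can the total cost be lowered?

Current plan cost = 40·11 + 10·2 + 15·11 + 10·7 + 45·8 = €1055.
Optimal plan:
  B1–Nampa: 25 kegs
  B1–Waco: 10 kegs
  B1–Kent: 15 kegs
  B2–Kent: 25 kegs
  B3–Reno: 40 kegs
  B3–Kent: 5 kegs
Optimal cost = €450.
Saving = 1055 − 450 = €605.

605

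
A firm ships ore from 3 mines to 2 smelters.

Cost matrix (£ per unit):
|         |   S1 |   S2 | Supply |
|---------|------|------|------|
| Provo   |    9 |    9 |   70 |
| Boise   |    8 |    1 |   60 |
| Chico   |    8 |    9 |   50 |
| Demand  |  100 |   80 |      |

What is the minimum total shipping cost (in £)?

1090

Optimal allocation:
  Provo->S1: 50 × £9 = £450
  Provo->S2: 20 × £9 = £180
  Boise->S2: 60 × £1 = £60
  Chico->S1: 50 × £8 = £400
Total = 450 + 180 + 60 + 400 = £1090.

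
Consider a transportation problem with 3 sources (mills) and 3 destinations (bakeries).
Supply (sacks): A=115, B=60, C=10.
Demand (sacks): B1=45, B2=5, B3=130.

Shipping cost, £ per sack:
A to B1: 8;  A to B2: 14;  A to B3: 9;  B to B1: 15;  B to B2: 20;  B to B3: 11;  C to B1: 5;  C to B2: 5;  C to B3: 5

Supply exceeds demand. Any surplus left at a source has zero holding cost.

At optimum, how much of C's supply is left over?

0

Minimum-cost shipments:
  A to B1: 45 sacks
  A to B3: 70 sacks
  B to B3: 55 sacks
  C to B2: 5 sacks
  C to B3: 5 sacks
Total cost = £1645.
C ships 10 of its 10, leaving 0.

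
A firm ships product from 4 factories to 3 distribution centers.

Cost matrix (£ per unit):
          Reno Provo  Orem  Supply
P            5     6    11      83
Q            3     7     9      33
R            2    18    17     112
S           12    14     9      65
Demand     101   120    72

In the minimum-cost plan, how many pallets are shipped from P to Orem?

The minimum-cost plan:
  P→Provo: 83 pallets
  Q→Provo: 33 pallets
  R→Reno: 101 pallets
  R→Provo: 4 pallets
  R→Orem: 7 pallets
  S→Orem: 65 pallets
Total cost = £1707.
The route P→Orem is not used.

0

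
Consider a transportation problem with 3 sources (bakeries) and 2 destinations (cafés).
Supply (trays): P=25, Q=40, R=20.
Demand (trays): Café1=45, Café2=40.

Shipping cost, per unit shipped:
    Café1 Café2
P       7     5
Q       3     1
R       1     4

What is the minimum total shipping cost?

235

One minimum-cost allocation:
  P->Café1: 25 trays
  Q->Café2: 40 trays
  R->Café1: 20 trays
Total cost = 235.
(Supply check: P ships 25; Q ships 40; R ships 20.)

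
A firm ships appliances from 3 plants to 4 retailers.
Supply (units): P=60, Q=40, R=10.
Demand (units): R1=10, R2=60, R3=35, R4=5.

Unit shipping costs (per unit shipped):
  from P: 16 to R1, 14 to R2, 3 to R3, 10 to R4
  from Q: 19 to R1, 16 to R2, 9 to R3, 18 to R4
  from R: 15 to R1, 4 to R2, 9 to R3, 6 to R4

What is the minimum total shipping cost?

1135

Optimal allocation:
  P→R1: 10 × 16 = 160
  P→R2: 10 × 14 = 140
  P→R3: 35 × 3 = 105
  P→R4: 5 × 10 = 50
  Q→R2: 40 × 16 = 640
  R→R2: 10 × 4 = 40
Total = 160 + 140 + 105 + 50 + 640 + 40 = 1135.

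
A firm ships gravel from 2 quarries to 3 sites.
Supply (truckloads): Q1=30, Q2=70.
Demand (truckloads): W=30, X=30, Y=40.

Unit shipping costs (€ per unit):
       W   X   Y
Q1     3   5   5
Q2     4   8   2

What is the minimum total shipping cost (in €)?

Optimal allocation:
  Q1–X: 30 truckloads
  Q2–W: 30 truckloads
  Q2–Y: 40 truckloads
Total cost = €350.
(Supply check: Q1 ships 30; Q2 ships 70.)

350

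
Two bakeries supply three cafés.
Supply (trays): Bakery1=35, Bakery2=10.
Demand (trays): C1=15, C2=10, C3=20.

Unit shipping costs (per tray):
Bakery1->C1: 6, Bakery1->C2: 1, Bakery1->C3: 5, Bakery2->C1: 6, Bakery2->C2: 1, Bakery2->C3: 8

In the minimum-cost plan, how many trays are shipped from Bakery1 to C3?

Optimal shipments:
  Bakery1–C1: 5 trays
  Bakery1–C2: 10 trays
  Bakery1–C3: 20 trays
  Bakery2–C1: 10 trays
Total cost = 200.
So Bakery1→C3 carries 20 trays.

20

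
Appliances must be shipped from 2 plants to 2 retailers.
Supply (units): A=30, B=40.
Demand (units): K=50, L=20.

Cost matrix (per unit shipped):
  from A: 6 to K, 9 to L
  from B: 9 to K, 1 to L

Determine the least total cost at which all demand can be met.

One minimum-cost allocation:
  A–K: 30 × 6 = 180
  B–K: 20 × 9 = 180
  B–L: 20 × 1 = 20
Total = 180 + 180 + 20 = 380.
(Supply check: A ships 30; B ships 40.)

380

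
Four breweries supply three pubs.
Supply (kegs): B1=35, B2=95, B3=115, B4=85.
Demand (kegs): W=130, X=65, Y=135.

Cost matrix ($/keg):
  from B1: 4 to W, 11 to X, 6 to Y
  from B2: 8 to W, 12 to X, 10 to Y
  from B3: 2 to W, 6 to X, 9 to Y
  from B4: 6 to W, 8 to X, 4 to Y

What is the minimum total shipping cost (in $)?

One minimum-cost allocation:
  B1–W: 15 × $4 = $60
  B1–Y: 20 × $6 = $120
  B2–X: 65 × $12 = $780
  B2–Y: 30 × $10 = $300
  B3–W: 115 × $2 = $230
  B4–Y: 85 × $4 = $340
Total = 60 + 120 + 780 + 300 + 230 + 340 = $1830.

1830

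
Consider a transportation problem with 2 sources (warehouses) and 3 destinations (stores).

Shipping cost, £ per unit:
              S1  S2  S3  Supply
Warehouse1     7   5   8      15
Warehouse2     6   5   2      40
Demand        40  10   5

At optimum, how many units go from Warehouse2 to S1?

Optimal shipments:
  Warehouse1–S1: 5 units
  Warehouse1–S2: 10 units
  Warehouse2–S1: 35 units
  Warehouse2–S3: 5 units
Total cost = £305.
So Warehouse2→S1 carries 35 units.

35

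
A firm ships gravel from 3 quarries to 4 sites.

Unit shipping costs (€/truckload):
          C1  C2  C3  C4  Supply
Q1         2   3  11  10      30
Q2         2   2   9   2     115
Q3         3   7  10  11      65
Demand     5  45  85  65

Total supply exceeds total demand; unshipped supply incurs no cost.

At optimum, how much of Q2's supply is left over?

0

Minimum-cost shipments:
  Q1–C1: 5 truckloads
  Q1–C2: 15 truckloads
  Q2–C2: 30 truckloads
  Q2–C3: 20 truckloads
  Q2–C4: 65 truckloads
  Q3–C3: 65 truckloads
Total cost = €1075.
Q2 ships 115 of its 115, leaving 0.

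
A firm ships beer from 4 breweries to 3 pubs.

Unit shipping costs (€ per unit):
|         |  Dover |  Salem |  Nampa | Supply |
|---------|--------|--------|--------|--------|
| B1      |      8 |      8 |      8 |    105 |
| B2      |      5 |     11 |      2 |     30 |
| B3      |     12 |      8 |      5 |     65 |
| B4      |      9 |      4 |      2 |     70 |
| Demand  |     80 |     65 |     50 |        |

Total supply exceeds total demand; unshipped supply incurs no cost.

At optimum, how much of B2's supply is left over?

0

An optimal plan:
  B1→Dover: 50 × €8 = €400
  B2→Dover: 30 × €5 = €150
  B3→Nampa: 45 × €5 = €225
  B4→Salem: 65 × €4 = €260
  B4→Nampa: 5 × €2 = €10
Total cost = €1045.
B2 ships 30 of its 30, leaving 0.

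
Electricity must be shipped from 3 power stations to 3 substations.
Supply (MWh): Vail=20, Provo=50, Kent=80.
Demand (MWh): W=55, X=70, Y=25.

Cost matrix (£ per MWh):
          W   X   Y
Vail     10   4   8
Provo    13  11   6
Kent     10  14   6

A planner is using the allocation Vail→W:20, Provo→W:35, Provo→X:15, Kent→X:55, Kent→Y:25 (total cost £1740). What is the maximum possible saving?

Current plan cost = 20·10 + 35·13 + 15·11 + 55·14 + 25·6 = £1740.
Optimal plan:
  Vail→X: 20 × £4 = £80
  Provo→X: 50 × £11 = £550
  Kent→W: 55 × £10 = £550
  Kent→Y: 25 × £6 = £150
Optimal cost = £1330.
Saving = 1740 − 1330 = £410.

410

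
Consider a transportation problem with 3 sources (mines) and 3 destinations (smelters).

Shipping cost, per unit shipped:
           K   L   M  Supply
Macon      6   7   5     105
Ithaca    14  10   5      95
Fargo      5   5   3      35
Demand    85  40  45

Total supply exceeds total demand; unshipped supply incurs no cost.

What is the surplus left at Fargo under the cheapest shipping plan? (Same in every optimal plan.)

Minimum-cost shipments:
  Macon->K: 85 × 6 = 510
  Macon->L: 20 × 7 = 140
  Ithaca->M: 30 × 5 = 150
  Fargo->L: 20 × 5 = 100
  Fargo->M: 15 × 3 = 45
Total cost = 945.
Fargo ships 35 of its 35, leaving 0.

0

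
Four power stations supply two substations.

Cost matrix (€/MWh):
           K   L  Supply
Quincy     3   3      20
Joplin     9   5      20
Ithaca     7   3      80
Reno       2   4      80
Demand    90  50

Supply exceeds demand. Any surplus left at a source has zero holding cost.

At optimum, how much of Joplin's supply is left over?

An optimal plan:
  Quincy to K: 10 MWh
  Quincy to L: 10 MWh
  Ithaca to L: 40 MWh
  Reno to K: 80 MWh
Total cost = €340.
Joplin ships 0 of its 20, leaving 20.

20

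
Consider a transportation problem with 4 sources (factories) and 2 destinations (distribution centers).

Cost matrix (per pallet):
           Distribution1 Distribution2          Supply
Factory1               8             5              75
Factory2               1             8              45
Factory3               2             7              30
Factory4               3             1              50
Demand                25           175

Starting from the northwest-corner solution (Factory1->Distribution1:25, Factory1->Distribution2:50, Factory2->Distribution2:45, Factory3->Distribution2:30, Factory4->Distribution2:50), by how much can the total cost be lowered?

250

Current plan cost = 25·8 + 50·5 + 45·8 + 30·7 + 50·1 = 1070.
Optimal plan:
  Factory1->Distribution2: 75 × 5 = 375
  Factory2->Distribution1: 25 × 1 = 25
  Factory2->Distribution2: 20 × 8 = 160
  Factory3->Distribution2: 30 × 7 = 210
  Factory4->Distribution2: 50 × 1 = 50
Optimal cost = 820.
Saving = 1070 − 820 = 250.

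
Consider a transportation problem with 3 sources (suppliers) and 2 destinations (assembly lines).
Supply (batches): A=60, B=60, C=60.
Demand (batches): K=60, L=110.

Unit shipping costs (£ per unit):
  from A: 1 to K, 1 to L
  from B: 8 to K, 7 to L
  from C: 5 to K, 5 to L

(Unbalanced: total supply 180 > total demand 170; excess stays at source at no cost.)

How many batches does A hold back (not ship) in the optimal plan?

0

Minimum-cost shipments:
  A–L: 60 × £1 = £60
  B–L: 50 × £7 = £350
  C–K: 60 × £5 = £300
Total cost = £710.
A ships 60 of its 60, leaving 0.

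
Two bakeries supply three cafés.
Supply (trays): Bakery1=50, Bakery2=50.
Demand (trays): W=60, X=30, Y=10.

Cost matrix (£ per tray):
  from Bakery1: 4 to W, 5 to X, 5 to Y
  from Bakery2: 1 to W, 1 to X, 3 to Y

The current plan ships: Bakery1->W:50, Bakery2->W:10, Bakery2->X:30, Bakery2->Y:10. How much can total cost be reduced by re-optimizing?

10

Current plan cost = 50·4 + 10·1 + 30·1 + 10·3 = £270.
Optimal plan:
  Bakery1->W: 40 × £4 = £160
  Bakery1->Y: 10 × £5 = £50
  Bakery2->W: 20 × £1 = £20
  Bakery2->X: 30 × £1 = £30
Optimal cost = £260.
Saving = 270 − 260 = £10.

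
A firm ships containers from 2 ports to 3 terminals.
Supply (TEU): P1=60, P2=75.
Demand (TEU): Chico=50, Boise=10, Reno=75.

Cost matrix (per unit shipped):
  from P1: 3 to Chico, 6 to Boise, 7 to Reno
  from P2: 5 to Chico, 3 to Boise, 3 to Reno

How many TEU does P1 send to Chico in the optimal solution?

Solving gives:
  P1->Chico: 50 × 3 = 150
  P1->Boise: 10 × 6 = 60
  P2->Reno: 75 × 3 = 225
Total cost = 435.
So P1→Chico carries 50 TEU.

50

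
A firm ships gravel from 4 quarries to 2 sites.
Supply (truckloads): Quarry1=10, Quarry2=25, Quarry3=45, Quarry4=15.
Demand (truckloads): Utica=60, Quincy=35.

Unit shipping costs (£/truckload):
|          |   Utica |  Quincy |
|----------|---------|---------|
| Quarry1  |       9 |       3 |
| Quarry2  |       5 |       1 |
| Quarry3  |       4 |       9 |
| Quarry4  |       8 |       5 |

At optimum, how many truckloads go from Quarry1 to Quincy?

10

Optimal shipments:
  Quarry1–Quincy: 10 × £3 = £30
  Quarry2–Quincy: 25 × £1 = £25
  Quarry3–Utica: 45 × £4 = £180
  Quarry4–Utica: 15 × £8 = £120
Total cost = £355.
So Quarry1→Quincy carries 10 truckloads.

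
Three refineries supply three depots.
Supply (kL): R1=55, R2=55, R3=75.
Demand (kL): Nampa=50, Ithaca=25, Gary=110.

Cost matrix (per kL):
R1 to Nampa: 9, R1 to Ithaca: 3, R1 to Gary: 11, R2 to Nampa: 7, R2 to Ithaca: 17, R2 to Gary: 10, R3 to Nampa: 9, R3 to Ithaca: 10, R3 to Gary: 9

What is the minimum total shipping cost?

Optimal allocation:
  R1–Ithaca: 25 kL
  R1–Gary: 30 kL
  R2–Nampa: 50 kL
  R2–Gary: 5 kL
  R3–Gary: 75 kL
Total cost = 1480.

1480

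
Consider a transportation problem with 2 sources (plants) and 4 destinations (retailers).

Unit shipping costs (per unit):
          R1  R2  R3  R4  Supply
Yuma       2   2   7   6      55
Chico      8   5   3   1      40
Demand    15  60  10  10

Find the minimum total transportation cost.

One minimum-cost allocation:
  Yuma→R1: 15 × 2 = 30
  Yuma→R2: 40 × 2 = 80
  Chico→R2: 20 × 5 = 100
  Chico→R3: 10 × 3 = 30
  Chico→R4: 10 × 1 = 10
Total = 30 + 80 + 100 + 30 + 10 = 250.
(Supply check: Yuma ships 55; Chico ships 40.)

250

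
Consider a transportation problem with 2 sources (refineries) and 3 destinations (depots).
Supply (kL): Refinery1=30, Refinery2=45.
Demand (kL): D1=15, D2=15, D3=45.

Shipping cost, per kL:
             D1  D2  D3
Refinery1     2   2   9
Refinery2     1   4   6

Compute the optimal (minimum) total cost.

One minimum-cost allocation:
  Refinery1 to D1: 15 kL
  Refinery1 to D2: 15 kL
  Refinery2 to D3: 45 kL
Total cost = 330.
(Supply check: Refinery1 ships 30; Refinery2 ships 45.)

330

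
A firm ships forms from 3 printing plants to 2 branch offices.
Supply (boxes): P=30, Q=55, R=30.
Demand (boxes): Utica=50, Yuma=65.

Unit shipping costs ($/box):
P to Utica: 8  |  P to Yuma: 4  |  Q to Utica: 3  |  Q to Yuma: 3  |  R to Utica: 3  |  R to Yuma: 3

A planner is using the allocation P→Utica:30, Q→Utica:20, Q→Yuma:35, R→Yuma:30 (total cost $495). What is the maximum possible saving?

120

Current plan cost = 30·8 + 20·3 + 35·3 + 30·3 = $495.
Optimal plan:
  P→Yuma: 30 boxes
  Q→Utica: 50 boxes
  Q→Yuma: 5 boxes
  R→Yuma: 30 boxes
Optimal cost = $375.
Saving = 495 − 375 = $120.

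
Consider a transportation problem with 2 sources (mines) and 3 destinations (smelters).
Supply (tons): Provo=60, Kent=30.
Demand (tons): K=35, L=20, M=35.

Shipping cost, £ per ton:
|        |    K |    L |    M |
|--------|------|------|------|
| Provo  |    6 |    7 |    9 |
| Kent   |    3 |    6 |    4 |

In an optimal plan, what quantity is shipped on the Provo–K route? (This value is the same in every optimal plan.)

Solving gives:
  Provo->K: 35 tons
  Provo->L: 20 tons
  Provo->M: 5 tons
  Kent->M: 30 tons
Total cost = £515.
So Provo→K carries 35 tons.

35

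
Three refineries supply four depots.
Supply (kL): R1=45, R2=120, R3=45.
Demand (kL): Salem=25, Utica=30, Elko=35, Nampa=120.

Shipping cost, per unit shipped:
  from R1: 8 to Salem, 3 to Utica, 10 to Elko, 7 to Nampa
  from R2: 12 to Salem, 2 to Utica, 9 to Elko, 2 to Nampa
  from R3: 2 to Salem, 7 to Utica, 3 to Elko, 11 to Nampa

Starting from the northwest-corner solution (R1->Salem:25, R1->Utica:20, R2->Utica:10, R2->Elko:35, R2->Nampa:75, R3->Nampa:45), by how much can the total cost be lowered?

Current plan cost = 25·8 + 20·3 + 10·2 + 35·9 + 75·2 + 45·11 = 1240.
Optimal plan:
  R1->Salem: 15 × 8 = 120
  R1->Utica: 30 × 3 = 90
  R2->Nampa: 120 × 2 = 240
  R3->Salem: 10 × 2 = 20
  R3->Elko: 35 × 3 = 105
Optimal cost = 575.
Saving = 1240 − 575 = 665.

665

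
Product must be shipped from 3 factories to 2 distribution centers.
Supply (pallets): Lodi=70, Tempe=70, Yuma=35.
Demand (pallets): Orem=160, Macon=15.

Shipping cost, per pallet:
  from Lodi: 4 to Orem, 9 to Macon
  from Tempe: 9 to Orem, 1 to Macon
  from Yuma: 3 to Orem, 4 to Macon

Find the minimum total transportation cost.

One minimum-cost allocation:
  Lodi->Orem: 70 × 4 = 280
  Tempe->Orem: 55 × 9 = 495
  Tempe->Macon: 15 × 1 = 15
  Yuma->Orem: 35 × 3 = 105
Total = 280 + 495 + 15 + 105 = 895.

895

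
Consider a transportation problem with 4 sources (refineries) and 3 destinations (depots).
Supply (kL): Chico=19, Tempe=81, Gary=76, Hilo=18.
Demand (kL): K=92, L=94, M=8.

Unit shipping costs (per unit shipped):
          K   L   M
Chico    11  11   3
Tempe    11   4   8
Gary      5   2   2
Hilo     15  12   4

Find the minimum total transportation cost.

1056

An optimal shipping plan:
  Chico→K: 19 × 11 = 209
  Tempe→L: 81 × 4 = 324
  Gary→K: 73 × 5 = 365
  Gary→L: 3 × 2 = 6
  Hilo→L: 10 × 12 = 120
  Hilo→M: 8 × 4 = 32
Total = 209 + 324 + 365 + 6 + 120 + 32 = 1056.
(Supply check: Chico ships 19; Tempe ships 81; Gary ships 76; Hilo ships 18.)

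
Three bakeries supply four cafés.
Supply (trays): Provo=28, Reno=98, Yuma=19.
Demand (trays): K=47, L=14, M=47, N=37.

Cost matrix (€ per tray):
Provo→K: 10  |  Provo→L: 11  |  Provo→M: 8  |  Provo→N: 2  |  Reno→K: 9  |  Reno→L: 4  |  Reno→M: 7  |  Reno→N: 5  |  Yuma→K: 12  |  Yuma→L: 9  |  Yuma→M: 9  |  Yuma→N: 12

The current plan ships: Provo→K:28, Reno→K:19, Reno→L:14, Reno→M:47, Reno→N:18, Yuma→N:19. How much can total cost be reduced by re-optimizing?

Current plan cost = 28·10 + 19·9 + 14·4 + 47·7 + 18·5 + 19·12 = €1154.
Optimal plan:
  Provo→N: 28 × €2 = €56
  Reno→K: 47 × €9 = €423
  Reno→L: 14 × €4 = €56
  Reno→M: 28 × €7 = €196
  Reno→N: 9 × €5 = €45
  Yuma→M: 19 × €9 = €171
Optimal cost = €947.
Saving = 1154 − 947 = €207.

207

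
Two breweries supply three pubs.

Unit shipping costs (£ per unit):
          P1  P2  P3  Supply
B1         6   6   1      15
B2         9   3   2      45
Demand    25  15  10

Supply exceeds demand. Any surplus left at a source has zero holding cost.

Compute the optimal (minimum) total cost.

245

Optimal allocation:
  B1->P1: 15 × £6 = £90
  B2->P1: 10 × £9 = £90
  B2->P2: 15 × £3 = £45
  B2->P3: 10 × £2 = £20
Total = 90 + 90 + 45 + 20 = £245.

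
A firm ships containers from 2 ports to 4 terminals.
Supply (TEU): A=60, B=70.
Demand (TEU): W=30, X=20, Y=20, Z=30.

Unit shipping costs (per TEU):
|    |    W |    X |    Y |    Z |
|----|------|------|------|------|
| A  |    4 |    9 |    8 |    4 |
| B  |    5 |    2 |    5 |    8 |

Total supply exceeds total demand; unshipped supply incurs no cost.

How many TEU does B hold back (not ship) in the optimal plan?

30

An optimal plan:
  A→W: 30 × 4 = 120
  A→Z: 30 × 4 = 120
  B→X: 20 × 2 = 40
  B→Y: 20 × 5 = 100
Total cost = 380.
B ships 40 of its 70, leaving 30.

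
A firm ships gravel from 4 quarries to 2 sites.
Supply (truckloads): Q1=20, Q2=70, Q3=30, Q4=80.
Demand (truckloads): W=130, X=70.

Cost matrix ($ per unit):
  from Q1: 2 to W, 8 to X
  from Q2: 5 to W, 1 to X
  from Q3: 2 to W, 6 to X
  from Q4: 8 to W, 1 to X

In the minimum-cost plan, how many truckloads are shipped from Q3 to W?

30

Solving gives:
  Q1->W: 20 × $2 = $40
  Q2->W: 70 × $5 = $350
  Q3->W: 30 × $2 = $60
  Q4->W: 10 × $8 = $80
  Q4->X: 70 × $1 = $70
Total cost = $600.
So Q3→W carries 30 truckloads.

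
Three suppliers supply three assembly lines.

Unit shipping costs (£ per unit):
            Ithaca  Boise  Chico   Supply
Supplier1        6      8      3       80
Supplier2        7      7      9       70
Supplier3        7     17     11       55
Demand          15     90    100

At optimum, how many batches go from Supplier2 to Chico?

Solving gives:
  Supplier1 to Boise: 20 batches
  Supplier1 to Chico: 60 batches
  Supplier2 to Boise: 70 batches
  Supplier3 to Ithaca: 15 batches
  Supplier3 to Chico: 40 batches
Total cost = £1375.
The route Supplier2→Chico is not used.

0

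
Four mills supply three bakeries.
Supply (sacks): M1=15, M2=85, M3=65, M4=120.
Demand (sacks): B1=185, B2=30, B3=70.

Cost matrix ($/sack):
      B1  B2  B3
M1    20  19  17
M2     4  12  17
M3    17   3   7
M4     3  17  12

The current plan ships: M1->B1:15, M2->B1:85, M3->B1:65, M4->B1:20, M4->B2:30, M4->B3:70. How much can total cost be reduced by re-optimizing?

Current plan cost = 15·20 + 85·4 + 65·17 + 20·3 + 30·17 + 70·12 = $3155.
Optimal plan:
  M1->B3: 15 × $17 = $255
  M2->B1: 85 × $4 = $340
  M3->B2: 30 × $3 = $90
  M3->B3: 35 × $7 = $245
  M4->B1: 100 × $3 = $300
  M4->B3: 20 × $12 = $240
Optimal cost = $1470.
Saving = 3155 − 1470 = $1685.

1685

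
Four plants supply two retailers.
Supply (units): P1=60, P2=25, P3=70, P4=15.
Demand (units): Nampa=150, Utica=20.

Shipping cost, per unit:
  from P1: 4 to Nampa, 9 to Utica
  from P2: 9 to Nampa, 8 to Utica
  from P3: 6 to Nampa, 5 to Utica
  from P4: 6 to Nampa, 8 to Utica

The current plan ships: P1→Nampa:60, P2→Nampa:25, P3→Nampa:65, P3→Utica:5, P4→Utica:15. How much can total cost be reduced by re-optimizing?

45

Current plan cost = 60·4 + 25·9 + 65·6 + 5·5 + 15·8 = 1000.
Optimal plan:
  P1 to Nampa: 60 units
  P2 to Nampa: 5 units
  P2 to Utica: 20 units
  P3 to Nampa: 70 units
  P4 to Nampa: 15 units
Optimal cost = 955.
Saving = 1000 − 955 = 45.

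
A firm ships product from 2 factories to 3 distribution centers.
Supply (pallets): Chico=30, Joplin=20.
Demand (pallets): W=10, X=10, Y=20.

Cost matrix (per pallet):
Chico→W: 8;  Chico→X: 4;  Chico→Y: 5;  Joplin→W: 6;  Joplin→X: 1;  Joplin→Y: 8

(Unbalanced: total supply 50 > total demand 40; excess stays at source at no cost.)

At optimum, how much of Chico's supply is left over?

10

Minimum-cost shipments:
  Chico->Y: 20 × 5 = 100
  Joplin->W: 10 × 6 = 60
  Joplin->X: 10 × 1 = 10
Total cost = 170.
Chico ships 20 of its 30, leaving 10.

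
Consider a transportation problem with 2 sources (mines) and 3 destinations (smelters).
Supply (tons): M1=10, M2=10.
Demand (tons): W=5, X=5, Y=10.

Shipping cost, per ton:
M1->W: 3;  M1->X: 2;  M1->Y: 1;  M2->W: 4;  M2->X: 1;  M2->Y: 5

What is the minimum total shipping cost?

35

A cheapest plan:
  M1->Y: 10 × 1 = 10
  M2->W: 5 × 4 = 20
  M2->X: 5 × 1 = 5
Total = 10 + 20 + 5 = 35.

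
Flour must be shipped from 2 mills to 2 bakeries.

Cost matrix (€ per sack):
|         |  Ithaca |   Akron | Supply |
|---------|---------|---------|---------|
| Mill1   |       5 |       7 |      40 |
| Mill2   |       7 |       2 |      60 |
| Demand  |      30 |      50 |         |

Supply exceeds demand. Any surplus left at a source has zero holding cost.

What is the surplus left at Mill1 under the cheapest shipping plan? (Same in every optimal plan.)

10

An optimal plan:
  Mill1→Ithaca: 30 × €5 = €150
  Mill2→Akron: 50 × €2 = €100
Total cost = €250.
Mill1 ships 30 of its 40, leaving 10.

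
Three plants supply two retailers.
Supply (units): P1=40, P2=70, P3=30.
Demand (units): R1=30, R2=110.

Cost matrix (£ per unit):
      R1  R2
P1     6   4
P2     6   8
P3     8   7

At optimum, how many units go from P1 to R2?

Optimal shipments:
  P1–R2: 40 × £4 = £160
  P2–R1: 30 × £6 = £180
  P2–R2: 40 × £8 = £320
  P3–R2: 30 × £7 = £210
Total cost = £870.
So P1→R2 carries 40 units.

40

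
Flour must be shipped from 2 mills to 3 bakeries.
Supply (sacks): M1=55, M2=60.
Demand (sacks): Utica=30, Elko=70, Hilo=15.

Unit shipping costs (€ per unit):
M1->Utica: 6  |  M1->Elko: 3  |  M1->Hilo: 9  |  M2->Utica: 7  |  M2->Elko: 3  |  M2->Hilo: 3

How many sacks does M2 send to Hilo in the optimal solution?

15

Optimal shipments:
  M1→Utica: 30 × €6 = €180
  M1→Elko: 25 × €3 = €75
  M2→Elko: 45 × €3 = €135
  M2→Hilo: 15 × €3 = €45
Total cost = €435.
So M2→Hilo carries 15 sacks.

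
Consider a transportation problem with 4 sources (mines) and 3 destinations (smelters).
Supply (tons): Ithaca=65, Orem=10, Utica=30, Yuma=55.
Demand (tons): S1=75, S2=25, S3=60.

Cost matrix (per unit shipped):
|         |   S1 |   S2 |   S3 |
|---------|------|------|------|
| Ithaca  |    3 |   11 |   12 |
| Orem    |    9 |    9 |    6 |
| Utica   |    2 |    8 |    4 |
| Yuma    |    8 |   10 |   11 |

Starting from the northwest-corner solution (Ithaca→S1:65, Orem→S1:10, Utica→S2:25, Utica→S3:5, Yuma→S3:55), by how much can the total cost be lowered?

Current plan cost = 65·3 + 10·9 + 25·8 + 5·4 + 55·11 = 1110.
Optimal plan:
  Ithaca->S1: 65 × 3 = 195
  Orem->S3: 10 × 6 = 60
  Utica->S3: 30 × 4 = 120
  Yuma->S1: 10 × 8 = 80
  Yuma->S2: 25 × 10 = 250
  Yuma->S3: 20 × 11 = 220
Optimal cost = 925.
Saving = 1110 − 925 = 185.

185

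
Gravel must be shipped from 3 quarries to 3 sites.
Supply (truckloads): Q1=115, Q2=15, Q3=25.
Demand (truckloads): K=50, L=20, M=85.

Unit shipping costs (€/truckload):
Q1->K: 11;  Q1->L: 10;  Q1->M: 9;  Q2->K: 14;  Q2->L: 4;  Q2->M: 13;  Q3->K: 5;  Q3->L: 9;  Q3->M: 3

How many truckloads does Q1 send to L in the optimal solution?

5

Optimal shipments:
  Q1 to K: 25 × €11 = €275
  Q1 to L: 5 × €10 = €50
  Q1 to M: 85 × €9 = €765
  Q2 to L: 15 × €4 = €60
  Q3 to K: 25 × €5 = €125
Total cost = €1275.
So Q1→L carries 5 truckloads.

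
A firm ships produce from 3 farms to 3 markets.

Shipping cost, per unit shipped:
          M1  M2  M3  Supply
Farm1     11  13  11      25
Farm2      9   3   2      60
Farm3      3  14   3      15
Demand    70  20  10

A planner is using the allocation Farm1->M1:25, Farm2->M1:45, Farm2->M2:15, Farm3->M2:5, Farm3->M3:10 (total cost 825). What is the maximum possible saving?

Current plan cost = 25·11 + 45·9 + 15·3 + 5·14 + 10·3 = 825.
Optimal plan:
  Farm1→M1: 25 crates
  Farm2→M1: 30 crates
  Farm2→M2: 20 crates
  Farm2→M3: 10 crates
  Farm3→M1: 15 crates
Optimal cost = 670.
Saving = 825 − 670 = 155.

155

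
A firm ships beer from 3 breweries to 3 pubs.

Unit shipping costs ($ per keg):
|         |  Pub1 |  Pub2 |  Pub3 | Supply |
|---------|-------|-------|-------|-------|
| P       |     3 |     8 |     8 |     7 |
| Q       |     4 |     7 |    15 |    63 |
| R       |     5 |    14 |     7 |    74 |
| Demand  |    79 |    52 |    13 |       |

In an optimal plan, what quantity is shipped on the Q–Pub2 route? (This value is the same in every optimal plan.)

The minimum-cost plan:
  P->Pub1: 7 × $3 = $21
  Q->Pub1: 11 × $4 = $44
  Q->Pub2: 52 × $7 = $364
  R->Pub1: 61 × $5 = $305
  R->Pub3: 13 × $7 = $91
Total cost = $825.
So Q→Pub2 carries 52 kegs.

52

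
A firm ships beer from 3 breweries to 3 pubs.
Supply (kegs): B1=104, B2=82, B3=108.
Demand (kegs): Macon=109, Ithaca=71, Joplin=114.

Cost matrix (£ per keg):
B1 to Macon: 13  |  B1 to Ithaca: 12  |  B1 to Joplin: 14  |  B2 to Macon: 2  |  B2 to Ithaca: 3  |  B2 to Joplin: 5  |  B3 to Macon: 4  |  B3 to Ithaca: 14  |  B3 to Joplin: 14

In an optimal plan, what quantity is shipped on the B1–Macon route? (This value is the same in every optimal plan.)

Solving gives:
  B1→Joplin: 104 × £14 = £1456
  B2→Macon: 1 × £2 = £2
  B2→Ithaca: 71 × £3 = £213
  B2→Joplin: 10 × £5 = £50
  B3→Macon: 108 × £4 = £432
Total cost = £2153.
The route B1→Macon is not used.

0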